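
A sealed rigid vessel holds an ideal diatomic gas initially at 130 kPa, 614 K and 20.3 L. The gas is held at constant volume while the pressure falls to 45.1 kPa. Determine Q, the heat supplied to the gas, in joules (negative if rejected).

-4310 J

n = P₁V₁/(RT₁) = 130×20.3/(8.314×614) = 0.517 mol.
Isochoric: V stays 20.3 L; P/T = const ⇒ T₂ = 213 K, P₂ = 45.1 kPa.
W = 0 (no volume change).
ΔU = nCvΔT = 0.517×20.8×(213−614) = -4310 J.
Q = ΔU = -4310 J.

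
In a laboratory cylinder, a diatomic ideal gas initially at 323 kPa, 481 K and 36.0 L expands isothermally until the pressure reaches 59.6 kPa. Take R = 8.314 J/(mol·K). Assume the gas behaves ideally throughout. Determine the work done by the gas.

19700 J

n = P₁V₁/(RT₁) = 323×36.0/(8.314×481) = 2.91 mol.
Isothermal: T stays 481 K; PV = const ⇒ V₂ = 195 L, P₂ = 59.6 kPa.
W = nRT ln(V₂/V₁) = 2.91×8.314×481×ln(5.42) = 19700 J.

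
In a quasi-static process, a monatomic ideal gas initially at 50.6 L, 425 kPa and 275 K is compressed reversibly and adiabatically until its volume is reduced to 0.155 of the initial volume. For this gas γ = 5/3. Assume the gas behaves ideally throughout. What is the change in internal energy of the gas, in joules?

79500 J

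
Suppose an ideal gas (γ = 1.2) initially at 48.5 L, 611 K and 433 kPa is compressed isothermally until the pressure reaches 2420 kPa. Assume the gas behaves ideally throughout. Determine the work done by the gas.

-36100 J

n = P₁V₁/(RT₁) = 433×48.5/(8.314×611) = 4.13 mol.
Isothermal: T stays 611 K; PV = const ⇒ V₂ = 8.68 L, P₂ = 2420 kPa.
W = nRT ln(V₂/V₁) = 4.13×8.314×611×ln(0.179) = -36100 J.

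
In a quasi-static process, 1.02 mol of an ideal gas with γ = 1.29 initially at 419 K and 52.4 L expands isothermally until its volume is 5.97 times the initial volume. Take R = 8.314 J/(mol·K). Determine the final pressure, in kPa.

11.4 kPa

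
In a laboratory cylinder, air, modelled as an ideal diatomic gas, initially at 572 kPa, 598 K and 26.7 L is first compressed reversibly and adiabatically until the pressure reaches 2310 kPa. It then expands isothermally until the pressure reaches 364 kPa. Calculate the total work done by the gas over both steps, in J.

n = P₁V₁/(RT₁) = 572×26.7/(8.314×598) = 3.07 mol.
Step 1 — Adiabatic: T₂/T₁ = (P₂/P₁)^((γ−1)/γ) ⇒ T₂ = 598×(4.04)^0.286 = 891 K; V₂ = 9.85 L.
ΔU = nCvΔT = 3.07×20.8×(891−598) = 18700 J.
Q = 0 for an adiabatic process, so W = −ΔU = -18700 J.
State after step 1: P = 2310 kPa, V = 9.85 L, T = 891 K.
Step 2 — Isothermal: T stays 891 K; PV = const ⇒ V₂ = 62.5 L, P₂ = 364 kPa.
ΔU = 0 (ideal gas, T constant).
W = nRT ln(V₂/V₁) = 3.07×8.314×891×ln(6.35) = 42100 J.
Q = ΔU + W = 42100 J.
Net over both steps: W = 23300 J, Q = 42100 J, ΔU = 18700 J.

23300 J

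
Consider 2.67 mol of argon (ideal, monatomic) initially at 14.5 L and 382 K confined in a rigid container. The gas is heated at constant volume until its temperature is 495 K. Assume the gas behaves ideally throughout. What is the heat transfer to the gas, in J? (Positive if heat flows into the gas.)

3760 J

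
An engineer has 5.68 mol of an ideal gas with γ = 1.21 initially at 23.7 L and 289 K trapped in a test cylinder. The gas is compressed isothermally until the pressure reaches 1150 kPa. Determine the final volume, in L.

P₁ = nRT₁/V₁ = 5.68×8.314×289/23.7 = 576 kPa.
Isothermal: T stays 289 K; PV = const ⇒ V₂ = 11.9 L, P₂ = 1150 kPa.

11.9 L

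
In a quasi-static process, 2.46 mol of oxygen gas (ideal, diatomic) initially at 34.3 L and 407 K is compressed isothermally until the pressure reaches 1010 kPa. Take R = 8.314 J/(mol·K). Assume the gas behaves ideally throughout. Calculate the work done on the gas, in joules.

11900 J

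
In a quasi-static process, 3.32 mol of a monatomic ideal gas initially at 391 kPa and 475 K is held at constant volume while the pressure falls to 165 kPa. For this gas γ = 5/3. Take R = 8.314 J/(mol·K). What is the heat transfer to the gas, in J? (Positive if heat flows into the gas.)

V₁ = nRT₁/P₁ = 3.32×8.314×475/391 = 33.5 L.
Isochoric: V stays 33.5 L; P/T = const ⇒ T₂ = 200 K, P₂ = 165 kPa.
W = 0 (no volume change).
ΔU = nCvΔT = 3.32×12.5×(200−475) = -11400 J.
Q = ΔU = -11400 J.

-11400 J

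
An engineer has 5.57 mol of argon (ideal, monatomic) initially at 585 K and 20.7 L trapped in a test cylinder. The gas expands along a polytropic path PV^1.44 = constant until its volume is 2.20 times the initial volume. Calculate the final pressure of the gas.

420 kPa

P₁ = nRT₁/V₁ = 5.57×8.314×585/20.7 = 1310 kPa.
Polytropic n=1.44: T₂ = T₁(V₁/V₂)^(n−1) = 585×(0.455)^0.44 = 414 K; P₂ = P₁(V₁/V₂)^n = 420 kPa.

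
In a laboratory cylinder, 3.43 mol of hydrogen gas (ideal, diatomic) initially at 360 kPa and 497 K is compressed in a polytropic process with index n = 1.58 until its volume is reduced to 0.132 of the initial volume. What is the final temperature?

1610 K

V₁ = nRT₁/P₁ = 3.43×8.314×497/360 = 39.4 L.
Polytropic n=1.58: T₂ = T₁(V₁/V₂)^(n−1) = 497×(7.58)^0.58 = 1610 K; P₂ = P₁(V₁/V₂)^n = 8830 kPa.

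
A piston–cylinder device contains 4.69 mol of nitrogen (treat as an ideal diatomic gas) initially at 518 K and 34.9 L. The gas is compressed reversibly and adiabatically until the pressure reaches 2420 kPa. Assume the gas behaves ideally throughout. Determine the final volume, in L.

P₁ = nRT₁/V₁ = 4.69×8.314×518/34.9 = 579 kPa.
Adiabatic: T₂/T₁ = (P₂/P₁)^((γ−1)/γ) ⇒ T₂ = 518×(4.18)^0.286 = 780 K; V₂ = 12.6 L.

12.6 L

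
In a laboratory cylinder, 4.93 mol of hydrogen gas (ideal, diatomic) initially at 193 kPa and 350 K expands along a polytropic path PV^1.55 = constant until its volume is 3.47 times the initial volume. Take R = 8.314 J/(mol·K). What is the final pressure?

28.1 kPa

V₁ = nRT₁/P₁ = 4.93×8.314×350/193 = 74.3 L.
Polytropic n=1.55: T₂ = T₁(V₁/V₂)^(n−1) = 350×(0.288)^0.55 = 177 K; P₂ = P₁(V₁/V₂)^n = 28.1 kPa.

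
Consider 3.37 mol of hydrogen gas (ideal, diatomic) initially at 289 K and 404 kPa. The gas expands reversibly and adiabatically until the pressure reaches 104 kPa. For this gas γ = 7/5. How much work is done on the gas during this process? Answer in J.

-6510 J

V₁ = nRT₁/P₁ = 3.37×8.314×289/404 = 20.0 L.
Adiabatic: T₂/T₁ = (P₂/P₁)^((γ−1)/γ) ⇒ T₂ = 289×(0.257)^0.286 = 196 K; V₂ = 52.8 L.
ΔU = nCvΔT = 3.37×20.8×(196−289) = -6510 J.
Q = 0 for an adiabatic process, so W = −ΔU = 6510 J.
Work done on the gas = −W_by = -6510 J.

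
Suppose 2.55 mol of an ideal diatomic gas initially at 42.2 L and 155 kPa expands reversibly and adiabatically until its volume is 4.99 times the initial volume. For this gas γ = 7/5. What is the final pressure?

T₁ = P₁V₁/(nR) = 155×42.2/(2.55×8.314) = 309 K.
Adiabatic: TV^(γ−1) = const ⇒ T₂ = 309×(0.200)^0.400 = 162 K; PV^γ = const ⇒ P₂ = 16.3 kPa.

16.3 kPa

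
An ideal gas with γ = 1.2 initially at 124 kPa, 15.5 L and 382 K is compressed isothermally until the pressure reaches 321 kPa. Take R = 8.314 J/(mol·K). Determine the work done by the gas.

-1830 J

n = P₁V₁/(RT₁) = 124×15.5/(8.314×382) = 0.605 mol.
Isothermal: T stays 382 K; PV = const ⇒ V₂ = 5.99 L, P₂ = 321 kPa.
W = nRT ln(V₂/V₁) = 0.605×8.314×382×ln(0.386) = -1830 J.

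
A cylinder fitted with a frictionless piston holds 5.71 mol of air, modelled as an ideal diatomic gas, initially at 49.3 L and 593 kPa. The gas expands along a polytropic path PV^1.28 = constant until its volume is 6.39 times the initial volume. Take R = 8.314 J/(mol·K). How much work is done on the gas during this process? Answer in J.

-42300 J

T₁ = P₁V₁/(nR) = 593×49.3/(5.71×8.314) = 616 K.
Polytropic n=1.28: T₂ = T₁(V₁/V₂)^(n−1) = 616×(0.156)^0.28 = 366 K; P₂ = P₁(V₁/V₂)^n = 55.2 kPa.
W = (P₁V₁−P₂V₂)/(n−1) = (593×49.3−55.2×315)/0.28 = 42300 J.
Work done on the gas = −W_by = -42300 J.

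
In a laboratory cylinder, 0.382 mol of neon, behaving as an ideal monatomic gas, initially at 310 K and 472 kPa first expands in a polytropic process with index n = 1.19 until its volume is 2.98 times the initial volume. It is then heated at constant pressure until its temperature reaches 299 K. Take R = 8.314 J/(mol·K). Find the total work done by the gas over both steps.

V₁ = nRT₁/P₁ = 0.382×8.314×310/472 = 2.09 L.
Step 1 — Polytropic n=1.19: T₂ = T₁(V₁/V₂)^(n−1) = 310×(0.336)^0.19 = 252 K; P₂ = P₁(V₁/V₂)^n = 129 kPa.
W = (P₁V₁−P₂V₂)/(n−1) = (472×2.09−129×6.22)/0.19 = 971 J.
ΔU = nCvΔT = 0.382×12.5×(252−310) = -277 J.
Q = ΔU + W = 694 J.
State after step 1: P = 129 kPa, V = 6.22 L, T = 252 K.
Step 2 — Isobaric: P stays 129 kPa; V/T = const ⇒ T₂ = 299 K, V₂ = 7.38 L.
W = PΔV = 129×(7.38−6.22) kPa·L = 150 J.
ΔU = nCvΔT = 0.382×12.5×(299−252) = 224 J.
Q = ΔU + W = nCpΔT = 374 J.
Net over both steps: W = 1120 J, Q = 1070 J, ΔU = -52.4 J.

1120 J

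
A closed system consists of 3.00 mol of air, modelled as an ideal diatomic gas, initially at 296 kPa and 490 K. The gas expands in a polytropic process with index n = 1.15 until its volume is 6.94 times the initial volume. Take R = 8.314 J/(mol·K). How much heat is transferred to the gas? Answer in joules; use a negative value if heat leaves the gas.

12800 J

V₁ = nRT₁/P₁ = 3.00×8.314×490/296 = 41.3 L.
Polytropic n=1.15: T₂ = T₁(V₁/V₂)^(n−1) = 490×(0.144)^0.15 = 366 K; P₂ = P₁(V₁/V₂)^n = 31.9 kPa.
W = (P₁V₁−P₂V₂)/(n−1) = (296×41.3−31.9×287)/0.15 = 20500 J.
ΔU = nCvΔT = 3.00×20.8×(366−490) = -7710 J.
Q = ΔU + W = 12800 J.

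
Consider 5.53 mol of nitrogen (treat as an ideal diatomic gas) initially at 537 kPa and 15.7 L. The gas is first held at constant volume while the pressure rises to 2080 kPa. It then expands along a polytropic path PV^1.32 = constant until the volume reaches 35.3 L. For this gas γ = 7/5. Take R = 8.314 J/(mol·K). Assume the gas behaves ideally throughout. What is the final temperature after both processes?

548 K

T₁ = P₁V₁/(nR) = 537×15.7/(5.53×8.314) = 183 K.
Step 1 — Isochoric: V stays 15.7 L; P/T = const ⇒ T₂ = 710 K, P₂ = 2080 kPa.
W = 0 (no volume change).
ΔU = nCvΔT = 5.53×20.8×(710−183) = 60600 J.
Q = ΔU = 60600 J.
State after step 1: P = 2080 kPa, V = 15.7 L, T = 710 K.
Step 2 — Polytropic n=1.32: T₂ = T₁(V₁/V₂)^(n−1) = 710×(0.445)^0.32 = 548 K; P₂ = P₁(V₁/V₂)^n = 714 kPa.
W = (P₁V₁−P₂V₂)/(n−1) = (2080×15.7−714×35.3)/0.32 = 23300 J.
ΔU = nCvΔT = 5.53×20.8×(548−710) = -18600 J.
Q = ΔU + W = 4660 J.
Net over both steps: W = 23300 J, Q = 65200 J, ΔU = 41900 J.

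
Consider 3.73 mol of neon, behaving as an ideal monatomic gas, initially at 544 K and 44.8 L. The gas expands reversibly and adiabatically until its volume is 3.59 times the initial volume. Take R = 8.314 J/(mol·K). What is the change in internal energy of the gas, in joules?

-14500 J

P₁ = nRT₁/V₁ = 3.73×8.314×544/44.8 = 377 kPa.
Adiabatic: TV^(γ−1) = const ⇒ T₂ = 544×(0.279)^0.667 = 232 K; PV^γ = const ⇒ P₂ = 44.7 kPa.
For an ideal gas ΔU = nCvΔT with Cv = (3/2)R = 12.5 J/(mol·K).
ΔU = 3.73×12.5×(232−544) = -14500 J.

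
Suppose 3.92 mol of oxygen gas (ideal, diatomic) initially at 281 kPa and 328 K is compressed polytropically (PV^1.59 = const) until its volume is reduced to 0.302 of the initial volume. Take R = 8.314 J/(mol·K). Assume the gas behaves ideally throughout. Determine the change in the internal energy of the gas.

27400 J

V₁ = nRT₁/P₁ = 3.92×8.314×328/281 = 38.0 L.
Polytropic n=1.59: T₂ = T₁(V₁/V₂)^(n−1) = 328×(3.31)^0.59 = 665 K; P₂ = P₁(V₁/V₂)^n = 1890 kPa.
For an ideal gas ΔU = nCvΔT with Cv = (5/2)R = 20.8 J/(mol·K).
ΔU = 3.92×20.8×(665−328) = 27400 J.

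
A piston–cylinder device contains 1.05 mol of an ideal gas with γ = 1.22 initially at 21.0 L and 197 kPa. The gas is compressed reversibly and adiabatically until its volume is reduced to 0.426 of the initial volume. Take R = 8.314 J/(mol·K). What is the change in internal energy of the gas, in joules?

3880 J

T₁ = P₁V₁/(nR) = 197×21.0/(1.05×8.314) = 474 K.
Adiabatic: TV^(γ−1) = const ⇒ T₂ = 474×(2.35)^0.220 = 572 K; PV^γ = const ⇒ P₂ = 558 kPa.
For an ideal gas ΔU = nCvΔT with Cv = R/(γ−1) = 37.8 J/(mol·K).
ΔU = 1.05×37.8×(572−474) = 3880 J.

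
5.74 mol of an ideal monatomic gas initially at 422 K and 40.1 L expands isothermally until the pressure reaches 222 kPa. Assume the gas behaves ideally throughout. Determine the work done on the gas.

-16400 J

P₁ = nRT₁/V₁ = 5.74×8.314×422/40.1 = 502 kPa.
Isothermal: T stays 422 K; PV = const ⇒ V₂ = 90.7 L, P₂ = 222 kPa.
W = nRT ln(V₂/V₁) = 5.74×8.314×422×ln(2.26) = 16400 J.
Work done on the gas = −W_by = -16400 J.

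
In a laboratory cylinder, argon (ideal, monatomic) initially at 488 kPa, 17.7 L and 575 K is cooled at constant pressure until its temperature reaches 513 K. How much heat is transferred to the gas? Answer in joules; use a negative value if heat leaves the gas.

-2330 J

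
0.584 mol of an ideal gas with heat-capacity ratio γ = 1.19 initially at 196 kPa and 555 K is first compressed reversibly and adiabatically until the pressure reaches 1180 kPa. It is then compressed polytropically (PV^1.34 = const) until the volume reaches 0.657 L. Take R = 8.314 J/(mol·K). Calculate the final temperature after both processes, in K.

1240 K

V₁ = nRT₁/P₁ = 0.584×8.314×555/196 = 13.7 L.
Step 1 — Adiabatic: T₂/T₁ = (P₂/P₁)^((γ−1)/γ) ⇒ T₂ = 555×(6.02)^0.160 = 739 K; V₂ = 3.04 L.
ΔU = nCvΔT = 0.584×43.8×(739−555) = 4710 J.
Q = 0 for an adiabatic process, so W = −ΔU = -4710 J.
State after step 1: P = 1180 kPa, V = 3.04 L, T = 739 K.
Step 2 — Polytropic n=1.34: T₂ = T₁(V₁/V₂)^(n−1) = 739×(4.63)^0.34 = 1240 K; P₂ = P₁(V₁/V₂)^n = 9200 kPa.
W = (P₁V₁−P₂V₂)/(n−1) = (1180×3.04−9200×0.657)/0.34 = -7220 J.
ΔU = nCvΔT = 0.584×43.8×(1240−739) = 12900 J.
Q = ΔU + W = 5700 J.
Net over both steps: W = -11900 J, Q = 5700 J, ΔU = 17600 J.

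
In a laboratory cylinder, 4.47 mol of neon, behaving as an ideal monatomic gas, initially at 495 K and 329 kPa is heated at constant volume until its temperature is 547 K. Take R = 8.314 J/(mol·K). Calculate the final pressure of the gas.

V₁ = nRT₁/P₁ = 4.47×8.314×495/329 = 55.9 L.
Isochoric: V stays 55.9 L; P/T = const ⇒ T₂ = 547 K, P₂ = 364 kPa.

364 kPa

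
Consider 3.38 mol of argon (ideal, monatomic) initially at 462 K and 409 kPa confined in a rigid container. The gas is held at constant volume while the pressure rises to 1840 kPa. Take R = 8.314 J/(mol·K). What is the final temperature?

V₁ = nRT₁/P₁ = 3.38×8.314×462/409 = 31.7 L.
Isochoric: V stays 31.7 L; P/T = const ⇒ T₂ = 2080 K, P₂ = 1840 kPa.

2080 K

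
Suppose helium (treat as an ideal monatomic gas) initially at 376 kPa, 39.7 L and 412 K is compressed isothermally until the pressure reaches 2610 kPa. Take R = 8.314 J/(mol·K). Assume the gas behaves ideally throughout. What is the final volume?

5.72 L

Isothermal: T stays 412 K; PV = const ⇒ V₂ = 5.72 L, P₂ = 2610 kPa.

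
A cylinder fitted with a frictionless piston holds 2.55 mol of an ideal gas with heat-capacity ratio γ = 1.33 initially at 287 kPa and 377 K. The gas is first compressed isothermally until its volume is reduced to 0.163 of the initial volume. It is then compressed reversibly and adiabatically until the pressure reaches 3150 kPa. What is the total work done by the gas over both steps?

-18300 J

V₁ = nRT₁/P₁ = 2.55×8.314×377/287 = 27.8 L.
Step 1 — Isothermal: T stays 377 K; PV = const ⇒ V₂ = 4.54 L, P₂ = 1760 kPa.
ΔU = 0 (ideal gas, T constant).
W = nRT ln(V₂/V₁) = 2.55×8.314×377×ln(0.163) = -14500 J.
Q = ΔU + W = -14500 J.
State after step 1: P = 1760 kPa, V = 4.54 L, T = 377 K.
Step 2 — Adiabatic: T₂/T₁ = (P₂/P₁)^((γ−1)/γ) ⇒ T₂ = 377×(1.79)^0.248 = 436 K; V₂ = 2.93 L.
ΔU = nCvΔT = 2.55×25.2×(436−377) = 3760 J.
Q = 0 for an adiabatic process, so W = −ΔU = -3760 J.
Net over both steps: W = -18300 J, Q = -14500 J, ΔU = 3760 J.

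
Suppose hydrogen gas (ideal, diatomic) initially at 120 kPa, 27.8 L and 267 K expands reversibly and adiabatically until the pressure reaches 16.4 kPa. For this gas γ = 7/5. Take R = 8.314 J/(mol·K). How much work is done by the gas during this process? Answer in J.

n = P₁V₁/(RT₁) = 120×27.8/(8.314×267) = 1.50 mol.
Adiabatic: T₂/T₁ = (P₂/P₁)^((γ−1)/γ) ⇒ T₂ = 267×(0.137)^0.286 = 151 K; V₂ = 115 L.
ΔU = nCvΔT = 1.50×20.8×(151−267) = -3620 J.
Q = 0 for an adiabatic process, so W = −ΔU = 3620 J.

3620 J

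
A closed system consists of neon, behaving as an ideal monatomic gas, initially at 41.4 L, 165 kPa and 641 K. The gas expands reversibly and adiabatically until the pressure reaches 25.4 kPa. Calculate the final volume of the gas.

127 L

Adiabatic: T₂/T₁ = (P₂/P₁)^((γ−1)/γ) ⇒ T₂ = 641×(0.154)^0.400 = 303 K; V₂ = 127 L.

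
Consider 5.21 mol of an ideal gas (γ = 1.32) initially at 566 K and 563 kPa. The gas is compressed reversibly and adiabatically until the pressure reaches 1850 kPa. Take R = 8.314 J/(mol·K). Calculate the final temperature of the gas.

V₁ = nRT₁/P₁ = 5.21×8.314×566/563 = 43.5 L.
Adiabatic: T₂/T₁ = (P₂/P₁)^((γ−1)/γ) ⇒ T₂ = 566×(3.29)^0.242 = 755 K; V₂ = 17.7 L.

755 K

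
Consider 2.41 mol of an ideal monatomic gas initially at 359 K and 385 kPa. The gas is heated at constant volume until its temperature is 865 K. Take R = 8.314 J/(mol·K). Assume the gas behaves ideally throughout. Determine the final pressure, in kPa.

V₁ = nRT₁/P₁ = 2.41×8.314×359/385 = 18.7 L.
Isochoric: V stays 18.7 L; P/T = const ⇒ T₂ = 865 K, P₂ = 928 kPa.

928 kPa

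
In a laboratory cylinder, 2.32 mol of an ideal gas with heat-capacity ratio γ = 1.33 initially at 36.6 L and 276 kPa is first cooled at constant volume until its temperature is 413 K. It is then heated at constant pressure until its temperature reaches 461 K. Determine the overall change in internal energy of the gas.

-3670 J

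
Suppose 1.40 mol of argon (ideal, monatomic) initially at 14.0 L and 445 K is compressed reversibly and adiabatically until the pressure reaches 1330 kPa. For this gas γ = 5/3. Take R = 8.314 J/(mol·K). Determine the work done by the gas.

-5190 J

P₁ = nRT₁/V₁ = 1.40×8.314×445/14.0 = 370 kPa.
Adiabatic: T₂/T₁ = (P₂/P₁)^((γ−1)/γ) ⇒ T₂ = 445×(3.59)^0.400 = 742 K; V₂ = 6.50 L.
ΔU = nCvΔT = 1.40×12.5×(742−445) = 5190 J.
Q = 0 for an adiabatic process, so W = −ΔU = -5190 J.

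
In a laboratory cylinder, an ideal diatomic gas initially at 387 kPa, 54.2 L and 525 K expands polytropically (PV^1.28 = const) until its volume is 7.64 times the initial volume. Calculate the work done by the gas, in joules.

n = P₁V₁/(RT₁) = 387×54.2/(8.314×525) = 4.81 mol.
Polytropic n=1.28: T₂ = T₁(V₁/V₂)^(n−1) = 525×(0.131)^0.28 = 297 K; P₂ = P₁(V₁/V₂)^n = 28.7 kPa.
W = (P₁V₁−P₂V₂)/(n−1) = (387×54.2−28.7×414)/0.28 = 32500 J.

32500 J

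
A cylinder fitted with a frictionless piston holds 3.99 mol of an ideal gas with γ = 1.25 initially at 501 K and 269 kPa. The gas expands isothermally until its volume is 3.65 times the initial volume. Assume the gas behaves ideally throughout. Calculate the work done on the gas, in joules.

-21500 J

V₁ = nRT₁/P₁ = 3.99×8.314×501/269 = 61.8 L.
Isothermal: T stays 501 K; PV = const ⇒ V₂ = 226 L, P₂ = 73.7 kPa.
W = nRT ln(V₂/V₁) = 3.99×8.314×501×ln(3.65) = 21500 J.
Work done on the gas = −W_by = -21500 J.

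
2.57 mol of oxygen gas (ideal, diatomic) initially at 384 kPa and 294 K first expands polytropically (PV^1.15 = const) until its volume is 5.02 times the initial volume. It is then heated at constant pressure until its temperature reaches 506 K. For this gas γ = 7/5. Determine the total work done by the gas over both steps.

V₁ = nRT₁/P₁ = 2.57×8.314×294/384 = 16.4 L.
Step 1 — Polytropic n=1.15: T₂ = T₁(V₁/V₂)^(n−1) = 294×(0.199)^0.15 = 231 K; P₂ = P₁(V₁/V₂)^n = 60.1 kPa.
W = (P₁V₁−P₂V₂)/(n−1) = (384×16.4−60.1×82.1)/0.15 = 9000 J.
ΔU = nCvΔT = 2.57×20.8×(231−294) = -3380 J.
Q = ΔU + W = 5630 J.
State after step 1: P = 60.1 kPa, V = 82.1 L, T = 231 K.
Step 2 — Isobaric: P stays 60.1 kPa; V/T = const ⇒ T₂ = 506 K, V₂ = 180 L.
W = PΔV = 60.1×(180−82.1) kPa·L = 5880 J.
ΔU = nCvΔT = 2.57×20.8×(506−231) = 14700 J.
Q = ΔU + W = nCpΔT = 20600 J.
Net over both steps: W = 14900 J, Q = 26200 J, ΔU = 11300 J.

14900 J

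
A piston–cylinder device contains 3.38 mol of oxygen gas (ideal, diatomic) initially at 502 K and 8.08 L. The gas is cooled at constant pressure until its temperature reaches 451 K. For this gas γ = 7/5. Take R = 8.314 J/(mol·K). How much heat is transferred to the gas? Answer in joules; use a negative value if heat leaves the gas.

P₁ = nRT₁/V₁ = 3.38×8.314×502/8.08 = 1750 kPa.
Isobaric: P stays 1750 kPa; V/T = const ⇒ T₂ = 451 K, V₂ = 7.26 L.
W = PΔV = 1750×(7.26−8.08) kPa·L = -1430 J.
ΔU = nCvΔT = 3.38×20.8×(451−502) = -3580 J.
Q = ΔU + W = nCpΔT = -5020 J.

-5020 J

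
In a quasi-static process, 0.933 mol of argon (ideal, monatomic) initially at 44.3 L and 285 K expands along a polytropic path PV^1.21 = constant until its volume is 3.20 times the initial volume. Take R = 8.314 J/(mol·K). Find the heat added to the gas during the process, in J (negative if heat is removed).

P₁ = nRT₁/V₁ = 0.933×8.314×285/44.3 = 49.9 kPa.
Polytropic n=1.21: T₂ = T₁(V₁/V₂)^(n−1) = 285×(0.312)^0.21 = 223 K; P₂ = P₁(V₁/V₂)^n = 12.2 kPa.
W = (P₁V₁−P₂V₂)/(n−1) = (49.9×44.3−12.2×142)/0.21 = 2280 J.
ΔU = nCvΔT = 0.933×12.5×(223−285) = -719 J.
Q = ΔU + W = 1560 J.

1560 J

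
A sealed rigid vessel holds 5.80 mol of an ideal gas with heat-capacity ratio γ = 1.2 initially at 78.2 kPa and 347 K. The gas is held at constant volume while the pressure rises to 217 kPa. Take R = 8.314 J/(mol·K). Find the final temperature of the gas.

963 K

V₁ = nRT₁/P₁ = 5.80×8.314×347/78.2 = 214 L.
Isochoric: V stays 214 L; P/T = const ⇒ T₂ = 963 K, P₂ = 217 kPa.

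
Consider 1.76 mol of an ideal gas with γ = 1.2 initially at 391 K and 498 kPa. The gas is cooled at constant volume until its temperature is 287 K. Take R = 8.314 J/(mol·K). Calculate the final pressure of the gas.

366 kPa

V₁ = nRT₁/P₁ = 1.76×8.314×391/498 = 11.5 L.
Isochoric: V stays 11.5 L; P/T = const ⇒ T₂ = 287 K, P₂ = 366 kPa.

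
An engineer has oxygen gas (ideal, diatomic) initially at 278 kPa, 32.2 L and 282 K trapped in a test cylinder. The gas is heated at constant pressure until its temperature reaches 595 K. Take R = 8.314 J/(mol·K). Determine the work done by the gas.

n = P₁V₁/(RT₁) = 278×32.2/(8.314×282) = 3.82 mol.
Isobaric: P stays 278 kPa; V/T = const ⇒ T₂ = 595 K, V₂ = 67.9 L.
W = PΔV = 278×(67.9−32.2) kPa·L = 9940 J.

9940 J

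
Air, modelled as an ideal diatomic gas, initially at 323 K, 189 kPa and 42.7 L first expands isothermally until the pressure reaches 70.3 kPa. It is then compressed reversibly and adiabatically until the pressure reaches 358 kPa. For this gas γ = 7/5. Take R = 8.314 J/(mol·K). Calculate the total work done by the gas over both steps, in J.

n = P₁V₁/(RT₁) = 189×42.7/(8.314×323) = 3.01 mol.
Step 1 — Isothermal: T stays 323 K; PV = const ⇒ V₂ = 115 L, P₂ = 70.3 kPa.
ΔU = 0 (ideal gas, T constant).
W = nRT ln(V₂/V₁) = 3.01×8.314×323×ln(2.69) = 7980 J.
Q = ΔU + W = 7980 J.
State after step 1: P = 70.3 kPa, V = 115 L, T = 323 K.
Step 2 — Adiabatic: T₂/T₁ = (P₂/P₁)^((γ−1)/γ) ⇒ T₂ = 323×(5.09)^0.286 = 514 K; V₂ = 35.9 L.
ΔU = nCvΔT = 3.01×20.8×(514−323) = 11900 J.
Q = 0 for an adiabatic process, so W = −ΔU = -11900 J.
Net over both steps: W = -3970 J, Q = 7980 J, ΔU = 11900 J.

-3970 J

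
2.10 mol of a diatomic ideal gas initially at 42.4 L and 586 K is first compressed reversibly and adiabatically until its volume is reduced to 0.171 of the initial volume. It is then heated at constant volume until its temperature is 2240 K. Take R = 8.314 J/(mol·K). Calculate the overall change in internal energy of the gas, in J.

72200 J

P₁ = nRT₁/V₁ = 2.10×8.314×586/42.4 = 241 kPa.
Step 1 — Adiabatic: TV^(γ−1) = const ⇒ T₂ = 586×(5.85)^0.400 = 1190 K; PV^γ = const ⇒ P₂ = 2860 kPa.
ΔU = nCvΔT = 2.10×20.8×(1190−586) = 26300 J.
Q = 0 for an adiabatic process, so W = −ΔU = -26300 J.
State after step 1: P = 2860 kPa, V = 7.25 L, T = 1190 K.
Step 2 — Isochoric: V stays 7.25 L; P/T = const ⇒ T₂ = 2240 K, P₂ = 5390 kPa.
W = 0 (no volume change).
ΔU = nCvΔT = 2.10×20.8×(2240−1190) = 45900 J.
Q = ΔU = 45900 J.
Net over both steps: W = -26300 J, Q = 45900 J, ΔU = 72200 J.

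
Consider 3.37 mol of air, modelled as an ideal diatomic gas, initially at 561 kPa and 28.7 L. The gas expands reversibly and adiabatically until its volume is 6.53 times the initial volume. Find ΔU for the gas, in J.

T₁ = P₁V₁/(nR) = 561×28.7/(3.37×8.314) = 575 K.
Adiabatic: TV^(γ−1) = const ⇒ T₂ = 575×(0.153)^0.400 = 271 K; PV^γ = const ⇒ P₂ = 40.6 kPa.
For an ideal gas ΔU = nCvΔT with Cv = (5/2)R = 20.8 J/(mol·K).
ΔU = 3.37×20.8×(271−575) = -21200 J.

-21200 J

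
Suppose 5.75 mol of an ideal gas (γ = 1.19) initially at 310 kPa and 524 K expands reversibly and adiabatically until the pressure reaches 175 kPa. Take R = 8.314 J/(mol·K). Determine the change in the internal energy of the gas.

V₁ = nRT₁/P₁ = 5.75×8.314×524/310 = 80.8 L.
Adiabatic: T₂/T₁ = (P₂/P₁)^((γ−1)/γ) ⇒ T₂ = 524×(0.565)^0.160 = 478 K; V₂ = 131 L.
For an ideal gas ΔU = nCvΔT with Cv = R/(γ−1) = 43.8 J/(mol·K).
ΔU = 5.75×43.8×(478−524) = -11500 J.

-11500 J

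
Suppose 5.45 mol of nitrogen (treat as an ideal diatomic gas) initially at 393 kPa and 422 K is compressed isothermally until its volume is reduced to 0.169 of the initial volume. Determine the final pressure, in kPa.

2330 kPa

V₁ = nRT₁/P₁ = 5.45×8.314×422/393 = 48.7 L.
Isothermal: T stays 422 K; PV = const ⇒ V₂ = 8.22 L, P₂ = 2330 kPa.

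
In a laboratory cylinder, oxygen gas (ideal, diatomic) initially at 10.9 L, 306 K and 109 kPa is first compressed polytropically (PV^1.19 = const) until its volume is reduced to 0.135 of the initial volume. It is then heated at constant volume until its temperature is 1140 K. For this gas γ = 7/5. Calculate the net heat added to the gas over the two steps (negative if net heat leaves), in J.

5200 J

n = P₁V₁/(RT₁) = 109×10.9/(8.314×306) = 0.467 mol.
Step 1 — Polytropic n=1.19: T₂ = T₁(V₁/V₂)^(n−1) = 306×(7.41)^0.19 = 448 K; P₂ = P₁(V₁/V₂)^n = 1180 kPa.
W = (P₁V₁−P₂V₂)/(n−1) = (109×10.9−1180×1.47)/0.19 = -2900 J.
ΔU = nCvΔT = 0.467×20.8×(448−306) = 1380 J.
Q = ΔU + W = -1520 J.
State after step 1: P = 1180 kPa, V = 1.47 L, T = 448 K.
Step 2 — Isochoric: V stays 1.47 L; P/T = const ⇒ T₂ = 1140 K, P₂ = 3010 kPa.
W = 0 (no volume change).
ΔU = nCvΔT = 0.467×20.8×(1140−448) = 6720 J.
Q = ΔU = 6720 J.
Net over both steps: W = -2900 J, Q = 5200 J, ΔU = 8100 J.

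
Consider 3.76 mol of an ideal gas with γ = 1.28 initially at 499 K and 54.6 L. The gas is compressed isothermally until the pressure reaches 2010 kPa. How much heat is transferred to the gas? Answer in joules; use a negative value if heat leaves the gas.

-30400 J

P₁ = nRT₁/V₁ = 3.76×8.314×499/54.6 = 286 kPa.
Isothermal: T stays 499 K; PV = const ⇒ V₂ = 7.76 L, P₂ = 2010 kPa.
ΔU = 0 (ideal gas, T constant).
W = nRT ln(V₂/V₁) = 3.76×8.314×499×ln(0.142) = -30400 J.
Q = ΔU + W = -30400 J.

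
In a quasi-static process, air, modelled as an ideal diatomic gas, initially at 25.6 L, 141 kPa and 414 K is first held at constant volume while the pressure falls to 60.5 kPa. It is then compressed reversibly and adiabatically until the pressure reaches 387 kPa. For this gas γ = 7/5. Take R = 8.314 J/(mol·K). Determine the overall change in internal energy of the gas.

n = P₁V₁/(RT₁) = 141×25.6/(8.314×414) = 1.05 mol.
Step 1 — Isochoric: V stays 25.6 L; P/T = const ⇒ T₂ = 178 K, P₂ = 60.5 kPa.
W = 0 (no volume change).
ΔU = nCvΔT = 1.05×20.8×(178−414) = -5150 J.
Q = ΔU = -5150 J.
State after step 1: P = 60.5 kPa, V = 25.6 L, T = 178 K.
Step 2 — Adiabatic: T₂/T₁ = (P₂/P₁)^((γ−1)/γ) ⇒ T₂ = 178×(6.40)^0.286 = 302 K; V₂ = 6.80 L.
ΔU = nCvΔT = 1.05×20.8×(302−178) = 2710 J.
Q = 0 for an adiabatic process, so W = −ΔU = -2710 J.
Net over both steps: W = -2710 J, Q = -5150 J, ΔU = -2440 J.

-2440 J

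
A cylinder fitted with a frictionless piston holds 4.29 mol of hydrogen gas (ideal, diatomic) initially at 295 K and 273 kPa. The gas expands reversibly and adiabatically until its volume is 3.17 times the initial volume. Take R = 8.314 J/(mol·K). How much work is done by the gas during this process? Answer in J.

9720 J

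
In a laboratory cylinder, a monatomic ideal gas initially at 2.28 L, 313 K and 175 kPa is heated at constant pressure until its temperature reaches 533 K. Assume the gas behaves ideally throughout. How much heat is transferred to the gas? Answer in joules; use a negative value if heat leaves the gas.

n = P₁V₁/(RT₁) = 175×2.28/(8.314×313) = 0.153 mol.
Isobaric: P stays 175 kPa; V/T = const ⇒ T₂ = 533 K, V₂ = 3.88 L.
W = PΔV = 175×(3.88−2.28) kPa·L = 280 J.
ΔU = nCvΔT = 0.153×12.5×(533−313) = 421 J.
Q = ΔU + W = nCpΔT = 701 J.

701 J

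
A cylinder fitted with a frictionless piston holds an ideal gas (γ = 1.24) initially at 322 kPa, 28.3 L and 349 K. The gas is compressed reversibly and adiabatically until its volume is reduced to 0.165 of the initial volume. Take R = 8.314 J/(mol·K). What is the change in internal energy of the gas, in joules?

n = P₁V₁/(RT₁) = 322×28.3/(8.314×349) = 3.14 mol.
Adiabatic: TV^(γ−1) = const ⇒ T₂ = 349×(6.06)^0.240 = 538 K; PV^γ = const ⇒ P₂ = 3010 kPa.
For an ideal gas ΔU = nCvΔT with Cv = R/(γ−1) = 34.6 J/(mol·K).
ΔU = 3.14×34.6×(538−349) = 20500 J.

20500 J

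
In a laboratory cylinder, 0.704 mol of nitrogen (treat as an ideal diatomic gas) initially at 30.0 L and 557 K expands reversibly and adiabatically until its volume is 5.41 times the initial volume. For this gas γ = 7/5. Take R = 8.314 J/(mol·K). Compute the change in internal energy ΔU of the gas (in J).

-4000 J

P₁ = nRT₁/V₁ = 0.704×8.314×557/30.0 = 109 kPa.
Adiabatic: TV^(γ−1) = const ⇒ T₂ = 557×(0.185)^0.400 = 284 K; PV^γ = const ⇒ P₂ = 10.2 kPa.
For an ideal gas ΔU = nCvΔT with Cv = (5/2)R = 20.8 J/(mol·K).
ΔU = 0.704×20.8×(284−557) = -4000 J.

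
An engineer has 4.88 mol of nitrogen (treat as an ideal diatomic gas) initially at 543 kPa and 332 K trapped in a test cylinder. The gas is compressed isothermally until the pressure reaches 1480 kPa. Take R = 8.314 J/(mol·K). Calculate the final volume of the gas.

9.10 L

V₁ = nRT₁/P₁ = 4.88×8.314×332/543 = 24.8 L.
Isothermal: T stays 332 K; PV = const ⇒ V₂ = 9.10 L, P₂ = 1480 kPa.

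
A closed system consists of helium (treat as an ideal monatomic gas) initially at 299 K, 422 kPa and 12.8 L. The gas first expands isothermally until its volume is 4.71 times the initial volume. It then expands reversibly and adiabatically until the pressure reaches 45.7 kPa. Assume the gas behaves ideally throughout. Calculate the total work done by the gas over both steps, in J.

n = P₁V₁/(RT₁) = 422×12.8/(8.314×299) = 2.17 mol.
Step 1 — Isothermal: T stays 299 K; PV = const ⇒ V₂ = 60.3 L, P₂ = 89.6 kPa.
ΔU = 0 (ideal gas, T constant).
W = nRT ln(V₂/V₁) = 2.17×8.314×299×ln(4.71) = 8370 J.
Q = ΔU + W = 8370 J.
State after step 1: P = 89.6 kPa, V = 60.3 L, T = 299 K.
Step 2 — Adiabatic: T₂/T₁ = (P₂/P₁)^((γ−1)/γ) ⇒ T₂ = 299×(0.510)^0.400 = 228 K; V₂ = 90.3 L.
ΔU = nCvΔT = 2.17×12.5×(228−299) = -1910 J.
Q = 0 for an adiabatic process, so W = −ΔU = 1910 J.
Net over both steps: W = 10300 J, Q = 8370 J, ΔU = -1910 J.

10300 J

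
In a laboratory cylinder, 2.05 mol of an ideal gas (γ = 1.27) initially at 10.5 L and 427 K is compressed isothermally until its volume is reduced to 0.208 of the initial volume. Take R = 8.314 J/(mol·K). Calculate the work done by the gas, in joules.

-11400 J

P₁ = nRT₁/V₁ = 2.05×8.314×427/10.5 = 693 kPa.
Isothermal: T stays 427 K; PV = const ⇒ V₂ = 2.18 L, P₂ = 3330 kPa.
W = nRT ln(V₂/V₁) = 2.05×8.314×427×ln(0.208) = -11400 J.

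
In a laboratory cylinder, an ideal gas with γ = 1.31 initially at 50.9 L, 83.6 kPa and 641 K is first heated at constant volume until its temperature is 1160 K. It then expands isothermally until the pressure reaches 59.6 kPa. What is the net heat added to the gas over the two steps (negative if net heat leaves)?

n = P₁V₁/(RT₁) = 83.6×50.9/(8.314×641) = 0.798 mol.
Step 1 — Isochoric: V stays 50.9 L; P/T = const ⇒ T₂ = 1160 K, P₂ = 151 kPa.
W = 0 (no volume change).
ΔU = nCvΔT = 0.798×26.8×(1160−641) = 11100 J.
Q = ΔU = 11100 J.
State after step 1: P = 151 kPa, V = 50.9 L, T = 1160 K.
Step 2 — Isothermal: T stays 1160 K; PV = const ⇒ V₂ = 129 L, P₂ = 59.6 kPa.
ΔU = 0 (ideal gas, T constant).
W = nRT ln(V₂/V₁) = 0.798×8.314×1160×ln(2.54) = 7170 J.
Q = ΔU + W = 7170 J.
Net over both steps: W = 7170 J, Q = 18300 J, ΔU = 11100 J.

18300 J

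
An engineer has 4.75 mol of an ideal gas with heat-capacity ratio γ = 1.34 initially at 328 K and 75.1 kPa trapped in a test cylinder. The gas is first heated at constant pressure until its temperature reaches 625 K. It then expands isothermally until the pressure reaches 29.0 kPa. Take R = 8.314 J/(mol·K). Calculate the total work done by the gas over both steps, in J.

35200 J

V₁ = nRT₁/P₁ = 4.75×8.314×328/75.1 = 172 L.
Step 1 — Isobaric: P stays 75.1 kPa; V/T = const ⇒ T₂ = 625 K, V₂ = 329 L.
W = PΔV = 75.1×(329−172) kPa·L = 11700 J.
ΔU = nCvΔT = 4.75×24.5×(625−328) = 34500 J.
Q = ΔU + W = nCpΔT = 46200 J.
State after step 1: P = 75.1 kPa, V = 329 L, T = 625 K.
Step 2 — Isothermal: T stays 625 K; PV = const ⇒ V₂ = 851 L, P₂ = 29.0 kPa.
ΔU = 0 (ideal gas, T constant).
W = nRT ln(V₂/V₁) = 4.75×8.314×625×ln(2.59) = 23500 J.
Q = ΔU + W = 23500 J.
Net over both steps: W = 35200 J, Q = 69700 J, ΔU = 34500 J.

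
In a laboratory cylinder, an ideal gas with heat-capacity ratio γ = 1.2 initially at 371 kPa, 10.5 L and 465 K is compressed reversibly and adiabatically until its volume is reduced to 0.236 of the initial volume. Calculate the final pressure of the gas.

Adiabatic: TV^(γ−1) = const ⇒ T₂ = 465×(4.24)^0.200 = 621 K; PV^γ = const ⇒ P₂ = 2100 kPa.

2100 kPa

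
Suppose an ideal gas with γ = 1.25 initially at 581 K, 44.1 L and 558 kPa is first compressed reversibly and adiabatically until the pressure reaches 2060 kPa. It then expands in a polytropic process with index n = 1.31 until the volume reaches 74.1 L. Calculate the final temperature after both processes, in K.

465 K

n = P₁V₁/(RT₁) = 558×44.1/(8.314×581) = 5.09 mol.
Step 1 — Adiabatic: T₂/T₁ = (P₂/P₁)^((γ−1)/γ) ⇒ T₂ = 581×(3.69)^0.200 = 754 K; V₂ = 15.5 L.
ΔU = nCvΔT = 5.09×33.3×(754−581) = 29400 J.
Q = 0 for an adiabatic process, so W = −ΔU = -29400 J.
State after step 1: P = 2060 kPa, V = 15.5 L, T = 754 K.
Step 2 — Polytropic n=1.31: T₂ = T₁(V₁/V₂)^(n−1) = 754×(0.209)^0.31 = 465 K; P₂ = P₁(V₁/V₂)^n = 266 kPa.
W = (P₁V₁−P₂V₂)/(n−1) = (2060×15.5−266×74.1)/0.31 = 39600 J.
ΔU = nCvΔT = 5.09×33.3×(465−754) = -49100 J.
Q = ΔU + W = -9500 J.
Net over both steps: W = 10200 J, Q = -9500 J, ΔU = -19700 J.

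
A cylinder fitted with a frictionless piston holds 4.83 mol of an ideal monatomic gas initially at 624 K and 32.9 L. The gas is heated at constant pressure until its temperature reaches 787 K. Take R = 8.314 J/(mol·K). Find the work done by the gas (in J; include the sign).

P₁ = nRT₁/V₁ = 4.83×8.314×624/32.9 = 762 kPa.
Isobaric: P stays 762 kPa; V/T = const ⇒ T₂ = 787 K, V₂ = 41.5 L.
W = PΔV = 762×(41.5−32.9) kPa·L = 6550 J.

6550 J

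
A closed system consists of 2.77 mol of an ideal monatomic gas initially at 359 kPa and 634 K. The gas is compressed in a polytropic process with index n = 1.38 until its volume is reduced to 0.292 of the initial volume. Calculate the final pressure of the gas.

1960 kPa

V₁ = nRT₁/P₁ = 2.77×8.314×634/359 = 40.7 L.
Polytropic n=1.38: T₂ = T₁(V₁/V₂)^(n−1) = 634×(3.42)^0.38 = 1010 K; P₂ = P₁(V₁/V₂)^n = 1960 kPa.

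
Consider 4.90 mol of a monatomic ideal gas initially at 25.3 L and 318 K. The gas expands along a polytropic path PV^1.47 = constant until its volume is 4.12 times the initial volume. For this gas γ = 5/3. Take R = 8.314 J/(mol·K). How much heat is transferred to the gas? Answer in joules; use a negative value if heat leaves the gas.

P₁ = nRT₁/V₁ = 4.90×8.314×318/25.3 = 512 kPa.
Polytropic n=1.47: T₂ = T₁(V₁/V₂)^(n−1) = 318×(0.243)^0.47 = 163 K; P₂ = P₁(V₁/V₂)^n = 63.9 kPa.
W = (P₁V₁−P₂V₂)/(n−1) = (512×25.3−63.9×104)/0.47 = 13400 J.
ΔU = nCvΔT = 4.90×12.5×(163−318) = -9440 J.
Q = ΔU + W = 3950 J.

3950 J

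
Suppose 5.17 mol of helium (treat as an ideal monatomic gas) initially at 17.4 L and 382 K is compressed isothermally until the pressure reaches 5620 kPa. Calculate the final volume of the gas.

P₁ = nRT₁/V₁ = 5.17×8.314×382/17.4 = 944 kPa.
Isothermal: T stays 382 K; PV = const ⇒ V₂ = 2.92 L, P₂ = 5620 kPa.

2.92 L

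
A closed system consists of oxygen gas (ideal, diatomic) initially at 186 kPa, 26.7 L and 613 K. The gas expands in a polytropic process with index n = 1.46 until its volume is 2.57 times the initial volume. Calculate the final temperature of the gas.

397 K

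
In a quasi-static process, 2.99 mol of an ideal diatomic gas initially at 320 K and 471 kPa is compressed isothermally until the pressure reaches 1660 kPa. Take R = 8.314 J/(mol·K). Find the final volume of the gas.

V₁ = nRT₁/P₁ = 2.99×8.314×320/471 = 16.9 L.
Isothermal: T stays 320 K; PV = const ⇒ V₂ = 4.79 L, P₂ = 1660 kPa.

4.79 L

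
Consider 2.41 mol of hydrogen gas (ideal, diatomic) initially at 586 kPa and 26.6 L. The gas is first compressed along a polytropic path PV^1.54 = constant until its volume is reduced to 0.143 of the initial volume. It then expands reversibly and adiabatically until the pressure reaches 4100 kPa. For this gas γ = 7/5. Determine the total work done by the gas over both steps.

-24800 J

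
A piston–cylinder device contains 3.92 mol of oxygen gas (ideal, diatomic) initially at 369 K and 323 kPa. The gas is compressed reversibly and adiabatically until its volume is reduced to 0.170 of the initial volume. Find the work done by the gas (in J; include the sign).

-31000 J

V₁ = nRT₁/P₁ = 3.92×8.314×369/323 = 37.2 L.
Adiabatic: TV^(γ−1) = const ⇒ T₂ = 369×(5.88)^0.400 = 750 K; PV^γ = const ⇒ P₂ = 3860 kPa.
ΔU = nCvΔT = 3.92×20.8×(750−369) = 31000 J.
Q = 0 for an adiabatic process, so W = −ΔU = -31000 J.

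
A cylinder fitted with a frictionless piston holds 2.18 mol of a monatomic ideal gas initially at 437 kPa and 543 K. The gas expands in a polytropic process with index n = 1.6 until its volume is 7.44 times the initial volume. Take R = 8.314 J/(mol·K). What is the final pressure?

17.6 kPa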